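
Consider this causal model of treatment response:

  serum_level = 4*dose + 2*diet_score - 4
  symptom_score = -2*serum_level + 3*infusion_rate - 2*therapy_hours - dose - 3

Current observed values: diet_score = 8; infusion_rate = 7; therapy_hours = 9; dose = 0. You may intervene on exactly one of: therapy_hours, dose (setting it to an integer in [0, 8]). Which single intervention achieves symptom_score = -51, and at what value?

set dose = 3

Intervening on therapy_hours: symptom_score = -2*therapy_hours - 6. Reaching -51 requires therapy_hours = 45/2, not an integer.
Intervening on dose: with other inputs at their observed values, symptom_score = -9*dose - 24. Solving for -51 gives dose = 3, within [0, 8].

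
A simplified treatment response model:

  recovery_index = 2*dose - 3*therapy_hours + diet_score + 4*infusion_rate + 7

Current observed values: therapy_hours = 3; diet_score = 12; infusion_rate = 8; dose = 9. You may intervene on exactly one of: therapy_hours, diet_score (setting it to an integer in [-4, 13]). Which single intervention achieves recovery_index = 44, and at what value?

Intervening on therapy_hours: recovery_index = -3*therapy_hours + 69. Reaching 44 requires therapy_hours = 25/3, not an integer.
Intervening on diet_score: with other inputs at their observed values, recovery_index = diet_score + 48. Solving for 44 gives diet_score = -4, within [-4, 13].

set diet_score = -4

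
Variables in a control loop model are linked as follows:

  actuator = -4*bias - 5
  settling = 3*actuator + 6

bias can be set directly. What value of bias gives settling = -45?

bias = 3

Substituting into the settling equation gives settling = -12*bias - 9.
Solve -12*bias - 9 = -45: bias = (-45 + 9) / -12 = 3.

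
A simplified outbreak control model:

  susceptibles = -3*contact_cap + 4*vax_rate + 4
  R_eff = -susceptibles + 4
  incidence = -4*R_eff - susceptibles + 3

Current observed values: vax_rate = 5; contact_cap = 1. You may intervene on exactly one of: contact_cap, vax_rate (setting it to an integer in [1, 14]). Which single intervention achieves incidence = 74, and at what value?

set vax_rate = 7

Intervening on contact_cap: incidence = -9*contact_cap + 59. Reaching 74 requires contact_cap = -5/3, not an integer.
Intervening on vax_rate: with other inputs at their observed values, incidence = 12*vax_rate - 10. Solving for 74 gives vax_rate = 7, within [1, 14].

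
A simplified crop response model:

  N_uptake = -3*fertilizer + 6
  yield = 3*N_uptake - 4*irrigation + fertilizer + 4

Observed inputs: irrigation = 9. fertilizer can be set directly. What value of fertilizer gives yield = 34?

Substituting into the yield equation gives yield = -8*fertilizer - 14.
Solve -8*fertilizer - 14 = 34: fertilizer = (34 + 14) / -8 = -6.

fertilizer = -6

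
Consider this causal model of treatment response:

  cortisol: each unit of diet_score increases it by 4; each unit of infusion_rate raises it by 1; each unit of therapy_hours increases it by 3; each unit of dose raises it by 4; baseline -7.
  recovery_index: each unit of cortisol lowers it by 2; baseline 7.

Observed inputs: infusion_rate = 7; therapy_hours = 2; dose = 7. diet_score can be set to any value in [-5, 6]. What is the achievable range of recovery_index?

-109 to -21

Substituting into the cortisol equation gives cortisol = 4*diet_score + 34.
recovery_index becomes -8*diet_score - 61.
Linear in diet_score, so extremes are at the endpoints: diet_score = -5 gives recovery_index = -21; diet_score = 6 gives recovery_index = -109.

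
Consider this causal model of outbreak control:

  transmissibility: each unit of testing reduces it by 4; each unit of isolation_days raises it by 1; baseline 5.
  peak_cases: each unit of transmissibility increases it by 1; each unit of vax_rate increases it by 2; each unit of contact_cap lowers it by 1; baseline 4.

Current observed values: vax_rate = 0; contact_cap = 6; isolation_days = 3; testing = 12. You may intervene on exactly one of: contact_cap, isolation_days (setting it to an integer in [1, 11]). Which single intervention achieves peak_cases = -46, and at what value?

set contact_cap = 10

Intervening on contact_cap: with other inputs at their observed values, peak_cases = -contact_cap - 36. Solving for -46 gives contact_cap = 10, within [1, 11].
Intervening on isolation_days: peak_cases = isolation_days - 45. Reaching -46 requires isolation_days = -1, outside [1, 11].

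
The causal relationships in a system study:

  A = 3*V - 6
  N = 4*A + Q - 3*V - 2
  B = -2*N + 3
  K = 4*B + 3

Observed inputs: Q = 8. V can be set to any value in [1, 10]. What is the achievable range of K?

-561 to 87

Substituting into the N equation gives N = 9*V - 18.
Substituting into the B equation gives B = -18*V + 39.
Substituting into the K equation gives K = -72*V + 159.
Linear in V, so extremes are at the endpoints: V = 1 gives K = 87; V = 10 gives K = -561.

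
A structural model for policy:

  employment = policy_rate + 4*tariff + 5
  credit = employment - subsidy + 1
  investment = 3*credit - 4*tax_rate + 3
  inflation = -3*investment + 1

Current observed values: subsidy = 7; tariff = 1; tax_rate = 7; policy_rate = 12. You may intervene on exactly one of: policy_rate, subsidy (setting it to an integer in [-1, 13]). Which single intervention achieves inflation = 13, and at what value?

Intervening on policy_rate: with other inputs at their observed values, inflation = -9*policy_rate + 49. Solving for 13 gives policy_rate = 4, within [-1, 13].
Intervening on subsidy: inflation = 9*subsidy - 122. Reaching 13 requires subsidy = 15, outside [-1, 13].

set policy_rate = 4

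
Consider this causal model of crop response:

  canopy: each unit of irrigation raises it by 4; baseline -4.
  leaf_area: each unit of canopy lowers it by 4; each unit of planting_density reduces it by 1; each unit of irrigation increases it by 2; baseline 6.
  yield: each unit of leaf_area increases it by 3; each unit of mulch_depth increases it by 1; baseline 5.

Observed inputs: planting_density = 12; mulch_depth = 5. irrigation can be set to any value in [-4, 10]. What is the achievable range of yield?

-380 to 208

Substituting into the leaf_area equation gives leaf_area = -14*irrigation + 10.
So yield = -42*irrigation + 40.
Linear in irrigation, so extremes are at the endpoints: irrigation = -4 gives yield = 208; irrigation = 10 gives yield = -380.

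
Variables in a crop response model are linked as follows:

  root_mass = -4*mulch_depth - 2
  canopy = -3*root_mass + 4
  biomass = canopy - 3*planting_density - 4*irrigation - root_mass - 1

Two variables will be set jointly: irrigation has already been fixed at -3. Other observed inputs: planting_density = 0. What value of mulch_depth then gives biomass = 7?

mulch_depth = -1

With irrigation held at -3:
Substituting into the canopy equation gives canopy = 12*mulch_depth + 10.
biomass becomes 16*mulch_depth + 23.
Solve 16*mulch_depth + 23 = 7: mulch_depth = (7 - 23) / 16 = -1.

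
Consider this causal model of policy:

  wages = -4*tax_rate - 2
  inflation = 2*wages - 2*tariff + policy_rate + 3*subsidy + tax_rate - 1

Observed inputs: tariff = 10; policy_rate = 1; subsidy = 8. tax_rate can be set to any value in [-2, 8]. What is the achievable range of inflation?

Substituting into the inflation equation gives inflation = -7*tax_rate.
Linear in tax_rate, so extremes are at the endpoints: tax_rate = -2 gives inflation = 14; tax_rate = 8 gives inflation = -56.

-56 to 14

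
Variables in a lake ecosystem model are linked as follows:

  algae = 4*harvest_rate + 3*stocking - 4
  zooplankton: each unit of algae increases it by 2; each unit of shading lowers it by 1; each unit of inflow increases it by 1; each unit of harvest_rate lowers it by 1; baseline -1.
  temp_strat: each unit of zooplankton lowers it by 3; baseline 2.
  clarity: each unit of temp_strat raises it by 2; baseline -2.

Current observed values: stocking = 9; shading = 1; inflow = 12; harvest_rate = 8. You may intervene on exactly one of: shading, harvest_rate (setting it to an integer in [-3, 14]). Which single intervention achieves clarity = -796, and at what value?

set harvest_rate = 11

Intervening on shading: clarity = 6*shading - 676. Reaching -796 requires shading = -20, outside [-3, 14].
Intervening on harvest_rate: with other inputs at their observed values, clarity = -42*harvest_rate - 334. Solving for -796 gives harvest_rate = 11, within [-3, 14].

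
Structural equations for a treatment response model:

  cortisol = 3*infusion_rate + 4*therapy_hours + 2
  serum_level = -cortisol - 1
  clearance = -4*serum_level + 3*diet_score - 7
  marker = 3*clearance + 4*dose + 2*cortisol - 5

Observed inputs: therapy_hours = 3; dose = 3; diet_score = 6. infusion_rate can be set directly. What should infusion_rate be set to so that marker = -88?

infusion_rate = -8

Substituting into the cortisol equation gives cortisol = 3*infusion_rate + 14.
Substituting into the serum_level equation gives serum_level = -3*infusion_rate - 15.
Substituting into the clearance equation gives clearance = 12*infusion_rate + 71.
marker becomes 42*infusion_rate + 248.
Solve 42*infusion_rate + 248 = -88: infusion_rate = (-88 - 248) / 42 = -8.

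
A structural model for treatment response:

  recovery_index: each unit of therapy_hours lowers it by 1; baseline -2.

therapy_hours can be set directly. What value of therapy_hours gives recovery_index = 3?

therapy_hours = -5

Solve -therapy_hours - 2 = 3: therapy_hours = (3 + 2) / -1 = -5.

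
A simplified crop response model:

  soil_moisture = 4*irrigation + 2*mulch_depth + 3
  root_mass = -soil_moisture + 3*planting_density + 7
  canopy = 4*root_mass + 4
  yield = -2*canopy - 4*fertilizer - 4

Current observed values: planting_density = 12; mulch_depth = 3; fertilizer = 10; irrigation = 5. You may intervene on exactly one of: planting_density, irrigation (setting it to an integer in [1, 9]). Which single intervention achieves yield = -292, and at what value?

set irrigation = 1

Intervening on planting_density: yield = -24*planting_density + 124. Reaching -292 requires planting_density = 52/3, not an integer.
Intervening on irrigation: with other inputs at their observed values, yield = 32*irrigation - 324. Solving for -292 gives irrigation = 1, within [1, 9].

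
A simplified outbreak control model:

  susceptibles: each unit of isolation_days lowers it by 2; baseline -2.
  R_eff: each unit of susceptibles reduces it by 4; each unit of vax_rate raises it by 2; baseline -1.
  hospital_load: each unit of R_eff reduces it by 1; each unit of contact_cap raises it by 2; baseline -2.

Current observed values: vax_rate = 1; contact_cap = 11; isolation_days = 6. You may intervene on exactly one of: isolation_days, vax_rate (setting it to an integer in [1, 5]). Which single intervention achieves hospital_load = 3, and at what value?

Intervening on isolation_days: with other inputs at their observed values, hospital_load = -8*isolation_days + 11. Solving for 3 gives isolation_days = 1, within [1, 5].
Intervening on vax_rate: hospital_load = -2*vax_rate - 35. Reaching 3 requires vax_rate = -19, outside [1, 5].

set isolation_days = 1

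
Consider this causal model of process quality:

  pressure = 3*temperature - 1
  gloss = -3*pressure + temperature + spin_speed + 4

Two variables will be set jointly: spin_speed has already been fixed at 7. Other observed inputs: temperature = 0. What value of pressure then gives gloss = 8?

pressure = 1

With spin_speed held at 7:
Intervening on pressure fixes its value directly, overriding its dependence on temperature.
Substituting into the gloss equation gives gloss = -3*pressure + 11.
Solve -3*pressure + 11 = 8: pressure = (8 - 11) / -3 = 1.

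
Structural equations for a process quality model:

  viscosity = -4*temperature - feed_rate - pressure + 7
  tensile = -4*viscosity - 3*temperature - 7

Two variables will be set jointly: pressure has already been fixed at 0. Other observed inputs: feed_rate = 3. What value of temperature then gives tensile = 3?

With pressure held at 0:
Substituting into the viscosity equation gives viscosity = -4*temperature + 4.
Substituting into the tensile equation gives tensile = 13*temperature - 23.
Solve 13*temperature - 23 = 3: temperature = (3 + 23) / 13 = 2.

temperature = 2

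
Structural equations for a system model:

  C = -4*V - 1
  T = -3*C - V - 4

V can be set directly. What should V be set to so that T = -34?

V = -3

Substituting into the T equation gives T = 11*V - 1.
Solve 11*V - 1 = -34: V = (-34 + 1) / 11 = -3.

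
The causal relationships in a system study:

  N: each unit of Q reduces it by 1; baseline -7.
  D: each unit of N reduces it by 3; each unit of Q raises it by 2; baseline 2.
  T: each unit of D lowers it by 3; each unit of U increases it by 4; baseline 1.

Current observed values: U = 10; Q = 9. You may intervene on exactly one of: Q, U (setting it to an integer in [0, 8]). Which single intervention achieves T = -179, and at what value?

set U = 6

Intervening on Q: T = -15*Q - 28. Reaching -179 requires Q = 151/15, not an integer.
Intervening on U: with other inputs at their observed values, T = 4*U - 203. Solving for -179 gives U = 6, within [0, 8].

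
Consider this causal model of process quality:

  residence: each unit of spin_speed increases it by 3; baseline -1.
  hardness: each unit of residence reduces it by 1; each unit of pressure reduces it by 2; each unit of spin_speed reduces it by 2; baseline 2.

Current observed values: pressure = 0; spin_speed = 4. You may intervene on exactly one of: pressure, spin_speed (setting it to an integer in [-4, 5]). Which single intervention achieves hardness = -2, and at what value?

Intervening on pressure: hardness = -2*pressure - 17. Reaching -2 requires pressure = -15/2, not an integer.
Intervening on spin_speed: with other inputs at their observed values, hardness = -5*spin_speed + 3. Solving for -2 gives spin_speed = 1, within [-4, 5].

set spin_speed = 1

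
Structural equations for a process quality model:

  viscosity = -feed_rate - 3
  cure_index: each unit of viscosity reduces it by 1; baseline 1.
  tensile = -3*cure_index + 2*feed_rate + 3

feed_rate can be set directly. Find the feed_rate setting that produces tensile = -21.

Substituting into the cure_index equation gives cure_index = feed_rate + 4.
Substituting into the tensile equation gives tensile = -feed_rate - 9.
Solve -feed_rate - 9 = -21: feed_rate = (-21 + 9) / -1 = 12.

feed_rate = 12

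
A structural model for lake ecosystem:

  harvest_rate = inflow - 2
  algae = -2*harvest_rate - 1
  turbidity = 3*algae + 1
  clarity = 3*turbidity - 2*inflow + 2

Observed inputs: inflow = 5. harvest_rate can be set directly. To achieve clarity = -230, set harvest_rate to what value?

harvest_rate = 12

Intervening on harvest_rate fixes its value directly, overriding its dependence on inflow.
Substituting into the turbidity equation gives turbidity = -6*harvest_rate - 2.
clarity becomes -18*harvest_rate - 14.
Solve -18*harvest_rate - 14 = -230: harvest_rate = (-230 + 14) / -18 = 12.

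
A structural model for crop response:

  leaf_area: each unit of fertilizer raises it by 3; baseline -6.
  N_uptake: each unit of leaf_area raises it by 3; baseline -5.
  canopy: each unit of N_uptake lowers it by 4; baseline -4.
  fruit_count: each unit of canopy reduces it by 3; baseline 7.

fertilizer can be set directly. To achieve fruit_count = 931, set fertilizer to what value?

fertilizer = 11

Substituting into the N_uptake equation gives N_uptake = 9*fertilizer - 23.
This gives canopy = -36*fertilizer + 88.
So fruit_count = 108*fertilizer - 257.
Solve 108*fertilizer - 257 = 931: fertilizer = (931 + 257) / 108 = 11.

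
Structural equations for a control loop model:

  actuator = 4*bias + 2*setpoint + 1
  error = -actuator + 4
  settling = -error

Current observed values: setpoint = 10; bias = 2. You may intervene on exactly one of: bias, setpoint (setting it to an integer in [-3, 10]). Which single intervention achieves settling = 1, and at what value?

set setpoint = -2

Intervening on bias: settling = 4*bias + 17. Reaching 1 requires bias = -4, outside [-3, 10].
Intervening on setpoint: with other inputs at their observed values, settling = 2*setpoint + 5. Solving for 1 gives setpoint = -2, within [-3, 10].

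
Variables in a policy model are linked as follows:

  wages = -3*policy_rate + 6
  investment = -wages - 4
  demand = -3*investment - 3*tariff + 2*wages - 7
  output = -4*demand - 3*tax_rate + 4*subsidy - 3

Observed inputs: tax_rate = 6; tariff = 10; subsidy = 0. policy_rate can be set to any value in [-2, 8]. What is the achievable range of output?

-161 to 439

Substituting into the investment equation gives investment = 3*policy_rate - 10.
So demand = -15*policy_rate + 5.
So output = 60*policy_rate - 41.
Linear in policy_rate, so extremes are at the endpoints: policy_rate = -2 gives output = -161; policy_rate = 8 gives output = 439.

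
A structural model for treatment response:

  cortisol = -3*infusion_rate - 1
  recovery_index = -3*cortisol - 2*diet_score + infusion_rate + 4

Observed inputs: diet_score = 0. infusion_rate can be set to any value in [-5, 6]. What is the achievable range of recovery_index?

Substituting into the recovery_index equation gives recovery_index = 10*infusion_rate + 7.
Linear in infusion_rate, so extremes are at the endpoints: infusion_rate = -5 gives recovery_index = -43; infusion_rate = 6 gives recovery_index = 67.

-43 to 67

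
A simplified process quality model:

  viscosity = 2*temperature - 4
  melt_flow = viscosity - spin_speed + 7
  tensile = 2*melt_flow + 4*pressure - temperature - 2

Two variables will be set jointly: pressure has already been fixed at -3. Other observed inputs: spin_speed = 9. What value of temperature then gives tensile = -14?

With pressure held at -3:
Substituting into the melt_flow equation gives melt_flow = 2*temperature - 6.
Substituting into the tensile equation gives tensile = 3*temperature - 26.
Solve 3*temperature - 26 = -14: temperature = (-14 + 26) / 3 = 4.

temperature = 4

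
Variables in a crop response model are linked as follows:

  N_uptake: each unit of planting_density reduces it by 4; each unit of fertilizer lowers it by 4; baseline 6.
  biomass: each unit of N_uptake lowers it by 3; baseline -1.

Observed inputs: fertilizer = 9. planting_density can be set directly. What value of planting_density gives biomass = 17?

Substituting into the N_uptake equation gives N_uptake = -4*planting_density - 30.
Substituting into the biomass equation gives biomass = 12*planting_density + 89.
Solve 12*planting_density + 89 = 17: planting_density = (17 - 89) / 12 = -6.

planting_density = -6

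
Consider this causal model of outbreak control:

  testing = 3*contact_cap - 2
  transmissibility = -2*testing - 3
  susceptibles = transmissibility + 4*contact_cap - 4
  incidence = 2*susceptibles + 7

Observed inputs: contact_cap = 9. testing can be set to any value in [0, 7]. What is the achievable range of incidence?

Intervening on testing fixes its value directly, overriding its dependence on contact_cap.
Substituting into the susceptibles equation gives susceptibles = -2*testing + 29.
So incidence = -4*testing + 65.
Linear in testing, so extremes are at the endpoints: testing = 0 gives incidence = 65; testing = 7 gives incidence = 37.

37 to 65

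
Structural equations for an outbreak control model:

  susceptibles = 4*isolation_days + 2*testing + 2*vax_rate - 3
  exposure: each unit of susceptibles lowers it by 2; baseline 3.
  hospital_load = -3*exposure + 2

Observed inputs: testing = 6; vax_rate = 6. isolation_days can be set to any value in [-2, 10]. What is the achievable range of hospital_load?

71 to 359

Substituting into the susceptibles equation gives susceptibles = 4*isolation_days + 21.
Substituting into the exposure equation gives exposure = -8*isolation_days - 39.
hospital_load becomes 24*isolation_days + 119.
Linear in isolation_days, so extremes are at the endpoints: isolation_days = -2 gives hospital_load = 71; isolation_days = 10 gives hospital_load = 359.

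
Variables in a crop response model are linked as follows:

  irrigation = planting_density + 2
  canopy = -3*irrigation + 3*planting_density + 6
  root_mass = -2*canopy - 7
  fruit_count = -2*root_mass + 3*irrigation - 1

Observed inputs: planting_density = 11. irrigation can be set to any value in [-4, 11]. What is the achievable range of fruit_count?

Intervening on irrigation fixes its value directly, overriding its dependence on planting_density.
Substituting into the canopy equation gives canopy = -3*irrigation + 39.
Substituting into the root_mass equation gives root_mass = 6*irrigation - 85.
Substituting into the fruit_count equation gives fruit_count = -9*irrigation + 169.
Linear in irrigation, so extremes are at the endpoints: irrigation = -4 gives fruit_count = 205; irrigation = 11 gives fruit_count = 70.

70 to 205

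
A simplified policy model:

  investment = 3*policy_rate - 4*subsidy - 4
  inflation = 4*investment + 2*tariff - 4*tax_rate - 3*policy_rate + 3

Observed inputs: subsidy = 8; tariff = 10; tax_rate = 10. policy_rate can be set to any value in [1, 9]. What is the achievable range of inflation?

Substituting into the investment equation gives investment = 3*policy_rate - 36.
inflation becomes 9*policy_rate - 161.
Linear in policy_rate, so extremes are at the endpoints: policy_rate = 1 gives inflation = -152; policy_rate = 9 gives inflation = -80.

-152 to -80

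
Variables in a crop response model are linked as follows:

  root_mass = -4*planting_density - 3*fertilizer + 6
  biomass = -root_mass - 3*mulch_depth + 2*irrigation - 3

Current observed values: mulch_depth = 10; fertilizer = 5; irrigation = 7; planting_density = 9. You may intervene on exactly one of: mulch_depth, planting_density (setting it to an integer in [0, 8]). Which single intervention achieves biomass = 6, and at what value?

Intervening on mulch_depth: biomass = -3*mulch_depth + 56. Reaching 6 requires mulch_depth = 50/3, not an integer.
Intervening on planting_density: with other inputs at their observed values, biomass = 4*planting_density - 10. Solving for 6 gives planting_density = 4, within [0, 8].

set planting_density = 4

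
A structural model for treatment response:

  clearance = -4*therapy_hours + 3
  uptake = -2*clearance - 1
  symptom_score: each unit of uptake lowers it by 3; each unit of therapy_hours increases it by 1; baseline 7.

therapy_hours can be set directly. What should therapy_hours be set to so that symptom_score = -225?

Substituting into the uptake equation gives uptake = 8*therapy_hours - 7.
So symptom_score = -23*therapy_hours + 28.
Solve -23*therapy_hours + 28 = -225: therapy_hours = (-225 - 28) / -23 = 11.

therapy_hours = 11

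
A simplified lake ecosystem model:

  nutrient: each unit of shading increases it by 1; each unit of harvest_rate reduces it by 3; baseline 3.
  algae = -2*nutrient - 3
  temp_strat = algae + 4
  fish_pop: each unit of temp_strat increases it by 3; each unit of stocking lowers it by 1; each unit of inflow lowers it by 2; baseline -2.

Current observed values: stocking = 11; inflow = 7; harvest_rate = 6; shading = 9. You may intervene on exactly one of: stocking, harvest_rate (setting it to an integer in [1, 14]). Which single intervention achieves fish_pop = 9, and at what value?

set stocking = 14

Intervening on stocking: with other inputs at their observed values, fish_pop = -stocking + 23. Solving for 9 gives stocking = 14, within [1, 14].
Intervening on harvest_rate: fish_pop = 18*harvest_rate - 96. Reaching 9 requires harvest_rate = 35/6, not an integer.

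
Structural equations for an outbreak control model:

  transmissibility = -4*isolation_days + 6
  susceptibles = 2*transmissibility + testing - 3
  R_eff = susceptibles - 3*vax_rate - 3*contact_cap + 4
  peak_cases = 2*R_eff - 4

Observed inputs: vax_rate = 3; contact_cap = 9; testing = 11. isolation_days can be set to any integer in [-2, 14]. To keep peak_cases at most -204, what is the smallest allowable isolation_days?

isolation_days = 11

Substituting into the susceptibles equation gives susceptibles = -8*isolation_days + 20.
R_eff becomes -8*isolation_days - 12.
Substituting into the peak_cases equation gives peak_cases = -16*isolation_days - 28.
Require -16*isolation_days - 28 ≤ -204, so isolation_days ≥ 11.
The smallest integer in [-2, 14] satisfying this is 11.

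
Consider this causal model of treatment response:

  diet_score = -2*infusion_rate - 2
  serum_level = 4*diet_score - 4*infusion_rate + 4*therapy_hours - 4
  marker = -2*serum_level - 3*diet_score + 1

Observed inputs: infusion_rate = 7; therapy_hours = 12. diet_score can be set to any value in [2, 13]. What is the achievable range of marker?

-174 to -53

Intervening on diet_score fixes its value directly, overriding its dependence on infusion_rate.
Substituting into the serum_level equation gives serum_level = 4*diet_score + 16.
Substituting into the marker equation gives marker = -11*diet_score - 31.
Linear in diet_score, so extremes are at the endpoints: diet_score = 2 gives marker = -53; diet_score = 13 gives marker = -174.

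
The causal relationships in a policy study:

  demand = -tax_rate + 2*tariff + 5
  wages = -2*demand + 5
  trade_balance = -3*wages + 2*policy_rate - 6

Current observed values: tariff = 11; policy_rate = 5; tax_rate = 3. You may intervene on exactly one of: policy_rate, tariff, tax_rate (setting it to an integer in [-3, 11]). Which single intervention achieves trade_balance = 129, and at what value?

set policy_rate = 3

Intervening on policy_rate: with other inputs at their observed values, trade_balance = 2*policy_rate + 123. Solving for 129 gives policy_rate = 3, within [-3, 11].
Intervening on tariff: trade_balance = 12*tariff + 1. Reaching 129 requires tariff = 32/3, not an integer.
Intervening on tax_rate: trade_balance = -6*tax_rate + 151. Reaching 129 requires tax_rate = 11/3, not an integer.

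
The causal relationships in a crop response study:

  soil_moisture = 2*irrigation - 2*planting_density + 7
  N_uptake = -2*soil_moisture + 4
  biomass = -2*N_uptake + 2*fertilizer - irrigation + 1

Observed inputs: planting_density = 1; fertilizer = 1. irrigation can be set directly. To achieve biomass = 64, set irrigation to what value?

Substituting into the soil_moisture equation gives soil_moisture = 2*irrigation + 5.
So N_uptake = -4*irrigation - 6.
Substituting into the biomass equation gives biomass = 7*irrigation + 15.
Solve 7*irrigation + 15 = 64: irrigation = (64 - 15) / 7 = 7.

irrigation = 7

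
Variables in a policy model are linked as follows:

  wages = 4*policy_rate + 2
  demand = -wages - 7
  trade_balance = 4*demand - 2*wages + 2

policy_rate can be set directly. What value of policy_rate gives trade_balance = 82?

policy_rate = -5

Substituting into the demand equation gives demand = -4*policy_rate - 9.
trade_balance becomes -24*policy_rate - 38.
Solve -24*policy_rate - 38 = 82: policy_rate = (82 + 38) / -24 = -5.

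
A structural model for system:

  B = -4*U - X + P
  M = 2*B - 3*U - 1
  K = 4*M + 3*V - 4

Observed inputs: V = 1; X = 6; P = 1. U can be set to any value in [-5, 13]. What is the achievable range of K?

Substituting into the B equation gives B = -4*U - 5.
Substituting into the M equation gives M = -11*U - 11.
Substituting into the K equation gives K = -44*U - 45.
Linear in U, so extremes are at the endpoints: U = -5 gives K = 175; U = 13 gives K = -617.

-617 to 175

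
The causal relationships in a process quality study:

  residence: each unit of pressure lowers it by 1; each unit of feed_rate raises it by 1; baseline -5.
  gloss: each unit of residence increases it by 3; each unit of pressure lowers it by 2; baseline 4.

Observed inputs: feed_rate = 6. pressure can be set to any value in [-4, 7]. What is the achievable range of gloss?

-28 to 27

Substituting into the residence equation gives residence = -pressure + 1.
This gives gloss = -5*pressure + 7.
Linear in pressure, so extremes are at the endpoints: pressure = -4 gives gloss = 27; pressure = 7 gives gloss = -28.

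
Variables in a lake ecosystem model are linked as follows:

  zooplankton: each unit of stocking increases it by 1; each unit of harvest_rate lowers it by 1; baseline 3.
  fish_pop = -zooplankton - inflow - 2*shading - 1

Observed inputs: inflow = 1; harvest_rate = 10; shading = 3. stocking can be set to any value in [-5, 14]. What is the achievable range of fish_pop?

-15 to 4

Substituting into the zooplankton equation gives zooplankton = stocking - 7.
This gives fish_pop = -stocking - 1.
Linear in stocking, so extremes are at the endpoints: stocking = -5 gives fish_pop = 4; stocking = 14 gives fish_pop = -15.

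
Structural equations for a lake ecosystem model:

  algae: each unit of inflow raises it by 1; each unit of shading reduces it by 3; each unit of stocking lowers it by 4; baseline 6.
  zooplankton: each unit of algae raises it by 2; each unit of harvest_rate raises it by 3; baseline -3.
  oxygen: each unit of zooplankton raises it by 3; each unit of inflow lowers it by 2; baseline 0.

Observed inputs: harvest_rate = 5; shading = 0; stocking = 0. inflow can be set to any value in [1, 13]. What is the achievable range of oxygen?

Substituting into the algae equation gives algae = inflow + 6.
This gives zooplankton = 2*inflow + 24.
Substituting into the oxygen equation gives oxygen = 4*inflow + 72.
Linear in inflow, so extremes are at the endpoints: inflow = 1 gives oxygen = 76; inflow = 13 gives oxygen = 124.

76 to 124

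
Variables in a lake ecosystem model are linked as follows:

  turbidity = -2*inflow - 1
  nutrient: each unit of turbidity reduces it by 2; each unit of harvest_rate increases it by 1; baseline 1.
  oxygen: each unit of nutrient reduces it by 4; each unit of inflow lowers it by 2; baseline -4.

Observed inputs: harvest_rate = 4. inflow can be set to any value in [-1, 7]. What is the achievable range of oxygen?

Substituting into the nutrient equation gives nutrient = 4*inflow + 7.
Substituting into the oxygen equation gives oxygen = -18*inflow - 32.
Linear in inflow, so extremes are at the endpoints: inflow = -1 gives oxygen = -14; inflow = 7 gives oxygen = -158.

-158 to -14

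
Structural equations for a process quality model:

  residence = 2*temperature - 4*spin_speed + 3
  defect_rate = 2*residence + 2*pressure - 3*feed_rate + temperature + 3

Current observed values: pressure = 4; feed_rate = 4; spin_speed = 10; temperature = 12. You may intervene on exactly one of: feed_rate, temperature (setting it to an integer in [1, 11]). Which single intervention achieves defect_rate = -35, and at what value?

Intervening on feed_rate: defect_rate = -3*feed_rate - 3. Reaching -35 requires feed_rate = 32/3, not an integer.
Intervening on temperature: with other inputs at their observed values, defect_rate = 5*temperature - 75. Solving for -35 gives temperature = 8, within [1, 11].

set temperature = 8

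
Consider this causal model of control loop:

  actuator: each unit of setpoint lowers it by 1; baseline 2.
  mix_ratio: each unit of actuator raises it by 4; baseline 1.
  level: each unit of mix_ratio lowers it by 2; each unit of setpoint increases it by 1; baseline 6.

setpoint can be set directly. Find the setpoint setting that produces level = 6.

Substituting into the mix_ratio equation gives mix_ratio = -4*setpoint + 9.
So level = 9*setpoint - 12.
Solve 9*setpoint - 12 = 6: setpoint = (6 + 12) / 9 = 2.

setpoint = 2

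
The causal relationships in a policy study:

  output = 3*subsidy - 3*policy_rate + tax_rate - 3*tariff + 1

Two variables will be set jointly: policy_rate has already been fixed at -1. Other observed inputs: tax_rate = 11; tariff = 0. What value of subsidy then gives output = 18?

With policy_rate held at -1:
Substituting into the output equation gives output = 3*subsidy + 15.
Solve 3*subsidy + 15 = 18: subsidy = (18 - 15) / 3 = 1.

subsidy = 1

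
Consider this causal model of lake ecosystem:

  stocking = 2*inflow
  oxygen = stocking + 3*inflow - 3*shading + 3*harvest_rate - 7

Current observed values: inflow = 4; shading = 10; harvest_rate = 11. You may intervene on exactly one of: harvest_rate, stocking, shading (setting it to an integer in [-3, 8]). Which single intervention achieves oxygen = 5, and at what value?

set stocking = -3

Intervening on harvest_rate: oxygen = 3*harvest_rate - 17. Reaching 5 requires harvest_rate = 22/3, not an integer.
Intervening on stocking: with other inputs at their observed values, oxygen = stocking + 8. Solving for 5 gives stocking = -3, within [-3, 8].
Intervening on shading: oxygen = -3*shading + 46. Reaching 5 requires shading = 41/3, not an integer.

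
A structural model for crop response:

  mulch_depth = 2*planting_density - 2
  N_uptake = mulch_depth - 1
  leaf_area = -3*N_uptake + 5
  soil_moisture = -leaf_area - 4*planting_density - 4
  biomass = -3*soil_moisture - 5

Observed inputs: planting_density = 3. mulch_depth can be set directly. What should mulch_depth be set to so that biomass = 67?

Intervening on mulch_depth fixes its value directly, overriding its dependence on planting_density.
Substituting into the leaf_area equation gives leaf_area = -3*mulch_depth + 8.
So soil_moisture = 3*mulch_depth - 24.
Substituting into the biomass equation gives biomass = -9*mulch_depth + 67.
Solve -9*mulch_depth + 67 = 67: mulch_depth = (67 - 67) / -9 = 0.

mulch_depth = 0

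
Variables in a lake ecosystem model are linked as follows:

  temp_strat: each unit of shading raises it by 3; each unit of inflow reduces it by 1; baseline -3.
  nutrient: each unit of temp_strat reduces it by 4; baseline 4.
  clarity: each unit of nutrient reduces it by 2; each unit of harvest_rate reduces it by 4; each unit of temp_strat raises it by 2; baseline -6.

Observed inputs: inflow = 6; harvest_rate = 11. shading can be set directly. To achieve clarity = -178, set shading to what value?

Substituting into the temp_strat equation gives temp_strat = 3*shading - 9.
nutrient becomes -12*shading + 40.
Substituting into the clarity equation gives clarity = 30*shading - 148.
Solve 30*shading - 148 = -178: shading = (-178 + 148) / 30 = -1.

shading = -1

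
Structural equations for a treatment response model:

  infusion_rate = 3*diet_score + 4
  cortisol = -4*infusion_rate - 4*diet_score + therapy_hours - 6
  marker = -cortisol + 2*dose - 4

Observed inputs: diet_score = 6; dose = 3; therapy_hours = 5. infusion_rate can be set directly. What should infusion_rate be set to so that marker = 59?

infusion_rate = 8

Intervening on infusion_rate fixes its value directly, overriding its dependence on diet_score.
Substituting into the cortisol equation gives cortisol = -4*infusion_rate - 25.
marker becomes 4*infusion_rate + 27.
Solve 4*infusion_rate + 27 = 59: infusion_rate = (59 - 27) / 4 = 8.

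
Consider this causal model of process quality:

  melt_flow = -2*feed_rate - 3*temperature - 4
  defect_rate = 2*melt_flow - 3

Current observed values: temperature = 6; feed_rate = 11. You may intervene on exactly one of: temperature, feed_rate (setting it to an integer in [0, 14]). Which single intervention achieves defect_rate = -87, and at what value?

Intervening on temperature: defect_rate = -6*temperature - 55. Reaching -87 requires temperature = 16/3, not an integer.
Intervening on feed_rate: with other inputs at their observed values, defect_rate = -4*feed_rate - 47. Solving for -87 gives feed_rate = 10, within [0, 14].

set feed_rate = 10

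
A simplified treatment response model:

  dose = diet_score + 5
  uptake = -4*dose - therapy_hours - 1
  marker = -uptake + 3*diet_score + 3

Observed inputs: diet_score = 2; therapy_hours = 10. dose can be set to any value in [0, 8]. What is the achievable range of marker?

Intervening on dose fixes its value directly, overriding its dependence on diet_score.
Substituting into the uptake equation gives uptake = -4*dose - 11.
This gives marker = 4*dose + 20.
Linear in dose, so extremes are at the endpoints: dose = 0 gives marker = 20; dose = 8 gives marker = 52.

20 to 52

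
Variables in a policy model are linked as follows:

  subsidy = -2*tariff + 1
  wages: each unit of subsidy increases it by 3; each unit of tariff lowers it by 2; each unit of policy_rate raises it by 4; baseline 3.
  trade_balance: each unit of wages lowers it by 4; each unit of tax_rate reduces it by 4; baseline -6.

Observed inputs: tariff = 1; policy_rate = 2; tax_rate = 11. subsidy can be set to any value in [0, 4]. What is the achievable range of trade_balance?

Intervening on subsidy fixes its value directly, overriding its dependence on tariff.
Substituting into the wages equation gives wages = 3*subsidy + 9.
trade_balance becomes -12*subsidy - 86.
Linear in subsidy, so extremes are at the endpoints: subsidy = 0 gives trade_balance = -86; subsidy = 4 gives trade_balance = -134.

-134 to -86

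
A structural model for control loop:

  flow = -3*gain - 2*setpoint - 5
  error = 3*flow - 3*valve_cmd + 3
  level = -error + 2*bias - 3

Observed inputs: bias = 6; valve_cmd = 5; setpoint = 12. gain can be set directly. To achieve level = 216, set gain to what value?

Substituting into the flow equation gives flow = -3*gain - 29.
Substituting into the error equation gives error = -9*gain - 99.
This gives level = 9*gain + 108.
Solve 9*gain + 108 = 216: gain = (216 - 108) / 9 = 12.

gain = 12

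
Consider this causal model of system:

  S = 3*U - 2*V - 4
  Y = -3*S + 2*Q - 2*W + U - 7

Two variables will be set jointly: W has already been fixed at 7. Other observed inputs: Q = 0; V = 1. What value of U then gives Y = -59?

With W held at 7:
Substituting into the S equation gives S = 3*U - 6.
So Y = -8*U - 3.
Solve -8*U - 3 = -59: U = (-59 + 3) / -8 = 7.

U = 7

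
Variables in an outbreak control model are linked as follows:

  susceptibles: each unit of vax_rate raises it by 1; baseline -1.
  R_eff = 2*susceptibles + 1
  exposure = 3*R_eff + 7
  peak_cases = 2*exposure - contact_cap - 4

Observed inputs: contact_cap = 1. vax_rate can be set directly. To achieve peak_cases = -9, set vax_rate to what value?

Substituting into the R_eff equation gives R_eff = 2*vax_rate - 1.
So exposure = 6*vax_rate + 4.
Substituting into the peak_cases equation gives peak_cases = 12*vax_rate + 3.
Solve 12*vax_rate + 3 = -9: vax_rate = (-9 - 3) / 12 = -1.

vax_rate = -1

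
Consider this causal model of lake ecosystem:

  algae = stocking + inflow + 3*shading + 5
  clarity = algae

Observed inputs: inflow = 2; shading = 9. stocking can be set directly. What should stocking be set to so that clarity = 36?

stocking = 2

Substituting into the algae equation gives algae = stocking + 34.
Substituting into the clarity equation gives clarity = stocking + 34.
Solve stocking + 34 = 36: stocking = (36 - 34) / 1 = 2.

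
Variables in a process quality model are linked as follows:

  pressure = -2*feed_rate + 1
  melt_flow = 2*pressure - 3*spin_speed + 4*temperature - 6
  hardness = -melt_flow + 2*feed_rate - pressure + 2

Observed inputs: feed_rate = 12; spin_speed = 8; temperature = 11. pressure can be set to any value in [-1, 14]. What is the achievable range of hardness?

-30 to 15

Intervening on pressure fixes its value directly, overriding its dependence on feed_rate.
Substituting into the melt_flow equation gives melt_flow = 2*pressure + 14.
Substituting into the hardness equation gives hardness = -3*pressure + 12.
Linear in pressure, so extremes are at the endpoints: pressure = -1 gives hardness = 15; pressure = 14 gives hardness = -30.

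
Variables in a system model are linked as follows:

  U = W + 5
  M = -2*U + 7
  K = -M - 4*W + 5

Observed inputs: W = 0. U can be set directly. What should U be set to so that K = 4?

Intervening on U fixes its value directly, overriding its dependence on W.
Substituting into the K equation gives K = 2*U - 2.
Solve 2*U - 2 = 4: U = (4 + 2) / 2 = 3.

U = 3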